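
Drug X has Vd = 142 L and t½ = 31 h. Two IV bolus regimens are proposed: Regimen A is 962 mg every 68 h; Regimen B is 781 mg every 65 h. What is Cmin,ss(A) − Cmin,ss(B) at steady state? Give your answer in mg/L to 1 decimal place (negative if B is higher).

0.2 mg/L

Regimen A: f = (1/2)^(68/31) ≈ 0.2186; Cmin,ss = (962/142)·f/(1−f) ≈ 1.895 mg/L.
Regimen B: f = (1/2)^(65/31) ≈ 0.2338; Cmin,ss = (781/142)·f/(1−f) ≈ 1.678 mg/L.
Difference ≈ 1.895 − 1.678 ≈ 0.217 mg/L.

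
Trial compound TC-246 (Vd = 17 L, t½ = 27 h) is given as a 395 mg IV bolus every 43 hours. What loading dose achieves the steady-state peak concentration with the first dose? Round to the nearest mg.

f = (1/2)^(43/27) ≈ 0.331575; accumulation ratio R = 1/(1−f) ≈ 1.49605.
Loading dose to hit Cmax,ss on first dose: D_load = D_maint·R ≈ 395 × 1.49605 ≈ 590.94 mg.

591 mg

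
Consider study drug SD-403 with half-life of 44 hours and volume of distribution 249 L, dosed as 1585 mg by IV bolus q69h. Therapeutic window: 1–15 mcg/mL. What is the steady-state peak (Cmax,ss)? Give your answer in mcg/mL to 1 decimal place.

τ/t½ = 69/44 ≈ 1.5682, so fraction remaining f = (1/2)^(69/44) ≈ 0.3372.
At steady state, accumulation factor R = 1/(1 − e^(−kτ)) ≈ 1.5088.
Single-dose peak C₀ = D/Vd = 1585/249 ≈ 6.365 mcg/mL.
Steady-state peak Cmax,ss = C₀·R ≈ 6.365 × 1.5088 ≈ 9.604 mcg/mL.
Peak 9.6 mcg/mL vs MTC 15 mcg/mL: below toxic threshold.

9.6 mcg/mL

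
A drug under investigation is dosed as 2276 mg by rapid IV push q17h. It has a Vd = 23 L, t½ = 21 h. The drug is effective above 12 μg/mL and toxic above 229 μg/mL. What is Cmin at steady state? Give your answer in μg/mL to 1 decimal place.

k = ln2/t½ = ln2/21 ≈ 0.033007 h⁻¹; fraction remaining f = e^(−kτ) = e^(−0.033007×17) ≈ 0.5706.
Single-dose peak C₀ = D/Vd = 2276/23 ≈ 98.957 μg/mL.
Steady-state trough Cmin,ss = C₀·f/(1−f) ≈ 98.957 × 0.5706/0.4294 ≈ 131.497 μg/mL.
Trough 131.5 μg/mL vs MEC 12 μg/mL: adequate.

131.5 μg/mL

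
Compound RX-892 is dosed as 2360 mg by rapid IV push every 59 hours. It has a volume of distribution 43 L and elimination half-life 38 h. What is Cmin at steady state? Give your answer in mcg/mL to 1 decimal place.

28.4 mcg/mL

τ/t½ = 59/38 ≈ 1.5526, so fraction remaining f = (1/2)^(59/38) ≈ 0.3409.
Each bolus raises the concentration by D/Vd = 2360/43 ≈ 54.884 mcg/mL.
Steady-state trough Cmin,ss = C₀·f/(1−f) ≈ 54.884 × 0.3409/0.6591 ≈ 28.387 mcg/mL.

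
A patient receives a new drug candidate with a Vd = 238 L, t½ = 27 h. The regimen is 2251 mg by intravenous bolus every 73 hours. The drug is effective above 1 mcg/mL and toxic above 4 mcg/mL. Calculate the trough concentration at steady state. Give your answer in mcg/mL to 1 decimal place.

Over one 73-h interval, 73/27 ≈ 2.7037 half-lives elapse, leaving f ≈ 0.1535 of each dose.
Single-dose peak C₀ = D/Vd = 2251/238 ≈ 9.458 mcg/mL.
Steady-state trough Cmin,ss = C₀·f/(1−f) ≈ 9.458 × 0.1535/0.8465 ≈ 1.715 mcg/mL.
Trough 1.7 mcg/mL vs MEC 1 mcg/mL: adequate.

1.7 mcg/mL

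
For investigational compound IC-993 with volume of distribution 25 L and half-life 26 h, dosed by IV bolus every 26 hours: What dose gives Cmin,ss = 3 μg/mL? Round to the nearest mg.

75 mg

τ/t½ = 26/26 ≈ 1, so f = (1/2)^(26/26) ≈ 0.500000.
Cmin,ss = (D/Vd)·f/(1−f), so D = Cmin,ss·Vd·(1−f)/f.
D = 3 × 25 × (1−f)/f ≈ 3 × 25 × 1.00000 ≈ 75.00 mg.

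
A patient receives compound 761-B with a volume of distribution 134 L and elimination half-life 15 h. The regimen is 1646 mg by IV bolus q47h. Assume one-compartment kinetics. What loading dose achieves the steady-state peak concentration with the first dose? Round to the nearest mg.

f = (1/2)^(47/15) ≈ 0.113965; accumulation ratio R = 1/(1−f) ≈ 1.12862.
Loading dose to hit Cmax,ss on first dose: D_load = D_maint·R ≈ 1646 × 1.12862 ≈ 1857.71 mg.

1858 mg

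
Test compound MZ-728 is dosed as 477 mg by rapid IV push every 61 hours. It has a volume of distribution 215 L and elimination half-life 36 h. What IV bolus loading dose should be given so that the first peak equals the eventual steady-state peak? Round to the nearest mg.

690 mg

f = (1/2)^(61/36) ≈ 0.308974; accumulation ratio R = 1/(1−f) ≈ 1.44712.
Loading dose to hit Cmax,ss on first dose: D_load = D_maint·R ≈ 477 × 1.44712 ≈ 690.28 mg.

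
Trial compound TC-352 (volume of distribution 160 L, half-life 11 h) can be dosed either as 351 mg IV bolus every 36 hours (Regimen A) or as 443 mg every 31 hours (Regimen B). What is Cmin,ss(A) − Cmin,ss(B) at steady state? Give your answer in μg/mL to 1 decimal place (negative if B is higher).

Regimen A: f = (1/2)^(36/11) ≈ 0.1035; Cmin,ss = (351/160)·f/(1−f) ≈ 0.253 μg/mL.
Regimen B: f = (1/2)^(31/11) ≈ 0.1418; Cmin,ss = (443/160)·f/(1−f) ≈ 0.457 μg/mL.
Difference ≈ 0.253 − 0.457 ≈ -0.204 μg/mL.

-0.2 μg/mL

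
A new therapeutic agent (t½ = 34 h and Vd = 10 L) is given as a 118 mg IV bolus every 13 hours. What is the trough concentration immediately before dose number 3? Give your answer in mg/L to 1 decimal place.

f = (1/2)^(τ/t½) = (1/2)^(13/34) ≈ 0.7672.
C₀ = D/Vd = 118/10 ≈ 11.800 mg/L.
Before the 3rd dose, 2 doses have been given. Superposition: Cmin = C₀·(f + f²).
≈ 11.800 × (0.7672 + 0.5886) ≈ 11.800 × 1.3558 ≈ 15.998 mg/L.

16.0 mg/L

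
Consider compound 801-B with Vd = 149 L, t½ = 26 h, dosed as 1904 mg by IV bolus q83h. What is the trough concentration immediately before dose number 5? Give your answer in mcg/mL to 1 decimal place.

f = (1/2)^(τ/t½) = (1/2)^(83/26) ≈ 0.1094.
C₀ = D/Vd = 1904/149 ≈ 12.779 mcg/mL.
Before the 5th dose, 4 doses have been given. Superposition: Cmin = C₀·(f + f² + … + f^4).
≈ 12.779 × (0.1094 + 0.0120 + 0.0013 + 0.0001) ≈ 12.779 × 0.1228 ≈ 1.569 mcg/mL.

1.6 mcg/mL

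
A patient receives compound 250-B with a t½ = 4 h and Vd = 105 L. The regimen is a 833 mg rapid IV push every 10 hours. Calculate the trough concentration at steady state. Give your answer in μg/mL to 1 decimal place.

1.7 μg/mL

Over one 10-h interval, 10/4 ≈ 2.5 half-lives elapse, leaving f ≈ 0.1768 of each dose.
Accumulation ratio R = 1/(1 − f) ≈ 1/0.8232 ≈ 1.2148.
Each bolus raises the concentration by D/Vd = 833/105 ≈ 7.933 μg/mL.
Cmax,ss = C₀/(1 − f) ≈ 7.933/0.8232 ≈ 9.637 μg/mL.
One interval later, Cmin,ss = Cmax,ss·e^(−kτ) ≈ 9.637 × 0.1768 ≈ 1.704 μg/mL.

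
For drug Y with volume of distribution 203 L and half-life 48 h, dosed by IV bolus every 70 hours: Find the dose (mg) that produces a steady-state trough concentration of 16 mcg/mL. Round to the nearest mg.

τ/t½ = 70/48 ≈ 1.4583, so f = (1/2)^(70/48) ≈ 0.363913.
Cmin,ss = (D/Vd)·f/(1−f), so D = Cmin,ss·Vd·(1−f)/f.
D = 16 × 203 × (1−f)/f ≈ 16 × 203 × 1.74791 ≈ 5677.21 mg.

5677 mg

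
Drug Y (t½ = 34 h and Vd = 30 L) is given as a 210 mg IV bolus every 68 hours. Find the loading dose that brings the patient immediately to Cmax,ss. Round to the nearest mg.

f = (1/2)^(68/34) ≈ 0.250000; accumulation ratio R = 1/(1−f) ≈ 1.33333.
Loading dose to hit Cmax,ss on first dose: D_load = D_maint·R ≈ 210 × 1.33333 ≈ 280.00 mg.

280 mg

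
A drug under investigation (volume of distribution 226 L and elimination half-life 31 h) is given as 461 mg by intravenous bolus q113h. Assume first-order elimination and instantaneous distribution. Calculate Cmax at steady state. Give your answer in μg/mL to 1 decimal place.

k = ln2/t½ = ln2/31 ≈ 0.022360 h⁻¹; fraction remaining f = e^(−kτ) = e^(−0.022360×113) ≈ 0.0799.
At steady state, accumulation factor R = 1/(1 − e^(−kτ)) ≈ 1.0868.
Each bolus raises the concentration by D/Vd = 461/226 ≈ 2.040 μg/mL.
Steady-state peak Cmax,ss = C₀·R ≈ 2.040 × 1.0868 ≈ 2.217 μg/mL.

2.2 μg/mL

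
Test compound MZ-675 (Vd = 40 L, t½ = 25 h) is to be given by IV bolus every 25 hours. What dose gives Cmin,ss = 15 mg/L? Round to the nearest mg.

τ/t½ = 25/25 ≈ 1, so f = (1/2)^(25/25) ≈ 0.500000.
Cmin,ss = (D/Vd)·f/(1−f), so D = Cmin,ss·Vd·(1−f)/f.
D = 15 × 40 × (1−f)/f ≈ 15 × 40 × 1.00000 ≈ 600.00 mg.

600 mg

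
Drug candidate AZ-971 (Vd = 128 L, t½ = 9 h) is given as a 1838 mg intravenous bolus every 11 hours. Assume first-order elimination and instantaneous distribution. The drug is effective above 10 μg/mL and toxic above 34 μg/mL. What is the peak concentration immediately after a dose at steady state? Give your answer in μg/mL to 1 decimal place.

25.1 μg/mL

τ/t½ = 11/9 ≈ 1.2222, so fraction remaining f = (1/2)^(11/9) ≈ 0.4286.
Accumulation ratio R = 1/(1 − f) ≈ 1/0.5714 ≈ 1.7501.
Each bolus raises the concentration by D/Vd = 1838/128 ≈ 14.359 μg/mL.
Cmax,ss = C₀/(1 − f) ≈ 14.359/0.5714 ≈ 25.130 μg/mL.
Peak 25.1 μg/mL vs MTC 34 μg/mL: below toxic threshold.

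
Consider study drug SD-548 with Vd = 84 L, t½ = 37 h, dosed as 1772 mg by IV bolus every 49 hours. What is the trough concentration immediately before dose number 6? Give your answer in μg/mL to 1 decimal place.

f = (1/2)^(τ/t½) = (1/2)^(49/37) ≈ 0.3993.
C₀ = D/Vd = 1772/84 ≈ 21.095 μg/mL.
Before the 6th dose, 5 doses have been given. Superposition: Cmin = C₀·(f + f² + … + f^5).
≈ 21.095 × (0.3993 + 0.1594 + 0.0637 + 0.0254 + 0.0102) ≈ 21.095 × 0.6580 ≈ 13.881 μg/mL.

13.9 μg/mL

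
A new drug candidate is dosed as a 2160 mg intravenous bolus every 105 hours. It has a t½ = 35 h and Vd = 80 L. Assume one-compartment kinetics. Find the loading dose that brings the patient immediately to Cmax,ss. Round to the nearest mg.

f = (1/2)^(105/35) ≈ 0.125000; accumulation ratio R = 1/(1−f) ≈ 1.14286.
Loading dose to hit Cmax,ss on first dose: D_load = D_maint·R ≈ 2160 × 1.14286 ≈ 2468.58 mg.

2469 mg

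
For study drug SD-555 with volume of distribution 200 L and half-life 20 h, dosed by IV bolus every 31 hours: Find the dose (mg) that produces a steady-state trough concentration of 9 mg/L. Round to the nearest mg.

3471 mg

τ/t½ = 31/20 ≈ 1.55, so f = (1/2)^(31/20) ≈ 0.341510.
Cmin,ss = (D/Vd)·f/(1−f), so D = Cmin,ss·Vd·(1−f)/f.
D = 9 × 200 × (1−f)/f ≈ 9 × 200 × 1.92817 ≈ 3470.71 mg.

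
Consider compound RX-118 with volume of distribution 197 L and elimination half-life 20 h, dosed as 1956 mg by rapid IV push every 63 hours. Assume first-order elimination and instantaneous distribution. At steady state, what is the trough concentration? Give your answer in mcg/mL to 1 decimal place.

1.3 mcg/mL

τ/t½ = 63/20 ≈ 3.15, so fraction remaining f = (1/2)^(63/20) ≈ 0.1127.
Single-dose peak C₀ = D/Vd = 1956/197 ≈ 9.929 mcg/mL.
Steady-state trough Cmin,ss = C₀·f/(1−f) ≈ 9.929 × 0.1127/0.8873 ≈ 1.261 mcg/mL.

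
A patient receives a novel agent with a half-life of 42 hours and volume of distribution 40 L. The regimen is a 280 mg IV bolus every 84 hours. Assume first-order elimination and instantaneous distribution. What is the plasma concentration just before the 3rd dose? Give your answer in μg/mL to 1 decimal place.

2.2 μg/mL

f = (1/2)^(τ/t½) = (1/2)^(84/42) ≈ 0.2500.
C₀ = D/Vd = 280/40 ≈ 7.000 μg/mL.
Before the 3rd dose, 2 doses have been given. Superposition: Cmin = C₀·(f + f²).
≈ 7.000 × (0.2500 + 0.0625) ≈ 7.000 × 0.3125 ≈ 2.188 μg/mL.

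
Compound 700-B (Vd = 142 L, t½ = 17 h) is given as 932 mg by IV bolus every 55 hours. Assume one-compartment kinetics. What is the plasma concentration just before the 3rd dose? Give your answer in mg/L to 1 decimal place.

f = (1/2)^(τ/t½) = (1/2)^(55/17) ≈ 0.1062.
C₀ = D/Vd = 932/142 ≈ 6.563 mg/L.
Before the 3rd dose, 2 doses have been given. Superposition: Cmin = C₀·(f + f²).
≈ 6.563 × (0.1062 + 0.0113) ≈ 6.563 × 0.1175 ≈ 0.771 mg/L.

0.8 mg/L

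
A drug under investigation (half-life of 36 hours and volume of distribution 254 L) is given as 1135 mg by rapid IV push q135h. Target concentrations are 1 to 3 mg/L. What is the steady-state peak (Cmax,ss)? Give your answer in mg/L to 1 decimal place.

k = ln2/t½ = ln2/36 ≈ 0.019254 h⁻¹; fraction remaining f = e^(−kτ) = e^(−0.019254×135) ≈ 0.0743.
At steady state, accumulation factor R = 1/(1 − e^(−kτ)) ≈ 1.0803.
Each bolus raises the concentration by D/Vd = 1135/254 ≈ 4.469 mg/L.
Cmax,ss = C₀/(1 − f) ≈ 4.469/0.9257 ≈ 4.828 mg/L.
Peak 4.8 mg/L vs MTC 3 mg/L: exceeds toxic threshold.

4.8 mg/L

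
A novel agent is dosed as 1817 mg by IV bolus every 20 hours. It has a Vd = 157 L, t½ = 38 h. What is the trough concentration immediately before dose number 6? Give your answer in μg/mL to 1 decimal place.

f = (1/2)^(τ/t½) = (1/2)^(20/38) ≈ 0.6943.
C₀ = D/Vd = 1817/157 ≈ 11.573 μg/mL.
Before the 6th dose, 5 doses have been given. Superposition: Cmin = C₀·(f + f² + … + f^5).
≈ 11.573 × (0.6943 + 0.4821 + 0.3347 + 0.2324 + 0.1613) ≈ 11.573 × 1.9048 ≈ 22.044 μg/mL.

22.0 μg/mL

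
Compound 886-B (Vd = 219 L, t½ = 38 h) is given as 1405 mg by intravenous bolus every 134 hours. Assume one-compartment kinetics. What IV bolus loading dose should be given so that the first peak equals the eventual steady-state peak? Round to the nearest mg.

f = (1/2)^(134/38) ≈ 0.086791; accumulation ratio R = 1/(1−f) ≈ 1.09504.
Loading dose to hit Cmax,ss on first dose: D_load = D_maint·R ≈ 1405 × 1.09504 ≈ 1538.53 mg.

1539 mg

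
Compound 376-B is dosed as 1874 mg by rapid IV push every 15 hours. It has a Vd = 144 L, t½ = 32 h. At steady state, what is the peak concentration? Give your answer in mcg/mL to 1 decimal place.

Over one 15-h interval, 15/32 ≈ 0.46875 half-lives elapse, leaving f ≈ 0.7226 of each dose.
At steady state, accumulation factor R = 1/(1 − e^(−kτ)) ≈ 3.6049.
Each bolus raises the concentration by D/Vd = 1874/144 ≈ 13.014 mcg/mL.
Steady-state peak Cmax,ss = C₀·R ≈ 13.014 × 3.6049 ≈ 46.914 mcg/mL.

46.9 mcg/mL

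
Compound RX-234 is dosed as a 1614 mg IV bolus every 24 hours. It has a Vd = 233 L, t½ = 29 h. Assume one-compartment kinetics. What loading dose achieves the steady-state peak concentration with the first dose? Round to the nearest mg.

f = (1/2)^(24/29) ≈ 0.563471; accumulation ratio R = 1/(1−f) ≈ 2.29080.
Loading dose to hit Cmax,ss on first dose: D_load = D_maint·R ≈ 1614 × 2.29080 ≈ 3697.35 mg.

3697 mg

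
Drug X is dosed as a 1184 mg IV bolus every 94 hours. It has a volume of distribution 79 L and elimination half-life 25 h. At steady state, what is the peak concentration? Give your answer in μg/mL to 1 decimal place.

Over one 94-h interval, 94/25 ≈ 3.76 half-lives elapse, leaving f ≈ 0.0738 of each dose.
Accumulation ratio R = 1/(1 − f) ≈ 1/0.9262 ≈ 1.0797.
Single-dose peak C₀ = D/Vd = 1184/79 ≈ 14.987 μg/mL.
Steady-state peak Cmax,ss = C₀·R ≈ 14.987 × 1.0797 ≈ 16.181 μg/mL.

16.2 μg/mL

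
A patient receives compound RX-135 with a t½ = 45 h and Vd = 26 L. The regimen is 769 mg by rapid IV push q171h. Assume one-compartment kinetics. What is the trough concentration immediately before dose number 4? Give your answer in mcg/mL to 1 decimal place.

f = (1/2)^(τ/t½) = (1/2)^(171/45) ≈ 0.0718.
C₀ = D/Vd = 769/26 ≈ 29.577 mcg/mL.
Before the 4th dose, 3 doses have been given. Superposition: Cmin = C₀·(f + f² + … + f^3).
≈ 29.577 × (0.0718 + 0.0052 + 0.0004) ≈ 29.577 × 0.0774 ≈ 2.289 mcg/mL.

2.3 mcg/mL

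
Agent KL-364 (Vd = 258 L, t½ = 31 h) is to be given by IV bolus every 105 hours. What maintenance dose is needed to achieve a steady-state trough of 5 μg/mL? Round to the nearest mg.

τ/t½ = 105/31 ≈ 3.3871, so f = (1/2)^(105/31) ≈ 0.095583.
Cmin,ss = (D/Vd)·f/(1−f), so D = Cmin,ss·Vd·(1−f)/f.
D = 5 × 258 × (1−f)/f ≈ 5 × 258 × 9.46211 ≈ 12206.12 mg.

12206 mg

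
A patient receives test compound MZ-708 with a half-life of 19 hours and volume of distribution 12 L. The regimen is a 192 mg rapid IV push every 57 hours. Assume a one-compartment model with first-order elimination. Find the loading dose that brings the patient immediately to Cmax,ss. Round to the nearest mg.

219 mg

f = (1/2)^(57/19) ≈ 0.125000; accumulation ratio R = 1/(1−f) ≈ 1.14286.
Loading dose to hit Cmax,ss on first dose: D_load = D_maint·R ≈ 192 × 1.14286 ≈ 219.43 mg.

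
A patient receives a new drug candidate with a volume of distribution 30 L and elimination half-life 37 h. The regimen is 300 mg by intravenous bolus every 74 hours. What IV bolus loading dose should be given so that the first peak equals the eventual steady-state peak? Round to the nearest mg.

400 mg

f = (1/2)^(74/37) ≈ 0.250000; accumulation ratio R = 1/(1−f) ≈ 1.33333.
Loading dose to hit Cmax,ss on first dose: D_load = D_maint·R ≈ 300 × 1.33333 ≈ 400.00 mg.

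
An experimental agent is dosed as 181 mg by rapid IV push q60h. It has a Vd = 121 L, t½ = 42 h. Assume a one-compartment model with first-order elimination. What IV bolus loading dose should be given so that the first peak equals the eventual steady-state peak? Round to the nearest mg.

f = (1/2)^(60/42) ≈ 0.371499; accumulation ratio R = 1/(1−f) ≈ 1.59109.
Loading dose to hit Cmax,ss on first dose: D_load = D_maint·R ≈ 181 × 1.59109 ≈ 287.99 mg.

288 mg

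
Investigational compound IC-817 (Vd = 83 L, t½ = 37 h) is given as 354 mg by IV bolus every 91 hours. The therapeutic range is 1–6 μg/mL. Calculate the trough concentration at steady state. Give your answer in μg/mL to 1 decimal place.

k = ln2/t½ = ln2/37 ≈ 0.018734 h⁻¹; fraction remaining f = e^(−kτ) = e^(−0.018734×91) ≈ 0.1818.
Accumulation ratio R = 1/(1 − f) ≈ 1/0.8182 ≈ 1.2222.
Each bolus raises the concentration by D/Vd = 354/83 ≈ 4.265 μg/mL.
Cmax,ss = C₀/(1 − f) ≈ 4.265/0.8182 ≈ 5.213 μg/mL.
Steady-state trough Cmin,ss = Cmax,ss·f ≈ 5.213 × 0.1818 ≈ 0.948 μg/mL.
Trough 0.9 μg/mL vs MEC 1 μg/mL: subtherapeutic.

0.9 μg/mL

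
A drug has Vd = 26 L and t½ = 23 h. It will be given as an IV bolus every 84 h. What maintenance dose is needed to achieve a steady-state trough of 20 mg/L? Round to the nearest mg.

6018 mg

τ/t½ = 84/23 ≈ 3.6522, so f = (1/2)^(84/23) ≈ 0.079540.
Cmin,ss = (D/Vd)·f/(1−f), so D = Cmin,ss·Vd·(1−f)/f.
D = 20 × 26 × (1−f)/f ≈ 20 × 26 × 11.57229 ≈ 6017.59 mg.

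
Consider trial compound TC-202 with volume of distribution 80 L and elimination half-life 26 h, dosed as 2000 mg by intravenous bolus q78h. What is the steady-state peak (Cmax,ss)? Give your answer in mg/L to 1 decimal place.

28.6 mg/L

The dosing interval is 3 half-lives, so f = 2^(−3) = 0.125.
Accumulation ratio R = 1/(1 − f) = 1/0.875 = 8/7.
Single-dose peak C₀ = D/Vd = 2000/80 = 25 mg/L.
Steady-state peak Cmax,ss = C₀·R = 25 × 8/7 ≈ 28.571 mg/L.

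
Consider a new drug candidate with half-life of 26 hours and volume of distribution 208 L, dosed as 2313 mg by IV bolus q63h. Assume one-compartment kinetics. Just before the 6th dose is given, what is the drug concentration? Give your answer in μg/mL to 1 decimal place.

2.5 μg/mL

f = (1/2)^(τ/t½) = (1/2)^(63/26) ≈ 0.1865.
C₀ = D/Vd = 2313/208 ≈ 11.120 μg/mL.
Before the 6th dose, 5 doses have been given. Superposition: Cmin = C₀·(f + f² + … + f^5).
≈ 11.120 × (0.1865 + 0.0348 + 0.0065 + 0.0012 + 0.0002) ≈ 11.120 × 0.2292 ≈ 2.549 μg/mL.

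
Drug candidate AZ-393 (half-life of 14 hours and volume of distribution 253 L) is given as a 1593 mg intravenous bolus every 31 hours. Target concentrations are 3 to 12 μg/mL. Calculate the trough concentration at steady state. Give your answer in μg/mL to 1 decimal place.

1.7 μg/mL

Over one 31-h interval, 31/14 ≈ 2.2143 half-lives elapse, leaving f ≈ 0.2155 of each dose.
Accumulation ratio R = 1/(1 − f) ≈ 1/0.7845 ≈ 1.2747.
Single-dose peak C₀ = D/Vd = 1593/253 ≈ 6.296 μg/mL.
Steady-state peak Cmax,ss = C₀·R ≈ 6.296 × 1.2747 ≈ 8.026 μg/mL.
Steady-state trough Cmin,ss = Cmax,ss·f ≈ 8.026 × 0.2155 ≈ 1.730 μg/mL.
Trough 1.7 μg/mL vs MEC 3 μg/mL: subtherapeutic.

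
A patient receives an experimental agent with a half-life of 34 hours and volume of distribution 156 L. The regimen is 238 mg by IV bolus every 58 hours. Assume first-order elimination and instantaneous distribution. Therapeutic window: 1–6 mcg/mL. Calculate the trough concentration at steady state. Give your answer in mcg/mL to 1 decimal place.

0.7 mcg/mL

Over one 58-h interval, 58/34 ≈ 1.7059 half-lives elapse, leaving f ≈ 0.3065 of each dose.
At steady state, accumulation factor R = 1/(1 − e^(−kτ)) ≈ 1.4420.
Each bolus raises the concentration by D/Vd = 238/156 ≈ 1.526 mcg/mL.
Steady-state peak Cmax,ss = C₀·R ≈ 1.526 × 1.4420 ≈ 2.200 mcg/mL.
One interval later, Cmin,ss = Cmax,ss·e^(−kτ) ≈ 2.200 × 0.3065 ≈ 0.674 mcg/mL.
Trough 0.7 mcg/mL vs MEC 1 mcg/mL: subtherapeutic.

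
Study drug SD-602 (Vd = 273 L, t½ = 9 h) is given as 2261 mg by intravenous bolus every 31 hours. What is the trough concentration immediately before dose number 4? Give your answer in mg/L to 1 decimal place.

0.8 mg/L

f = (1/2)^(τ/t½) = (1/2)^(31/9) ≈ 0.0919.
C₀ = D/Vd = 2261/273 ≈ 8.282 mg/L.
Before the 4th dose, 3 doses have been given. Superposition: Cmin = C₀·(f + f² + … + f^3).
≈ 8.282 × (0.0919 + 0.0084 + 0.0008) ≈ 8.282 × 0.1011 ≈ 0.837 mg/L.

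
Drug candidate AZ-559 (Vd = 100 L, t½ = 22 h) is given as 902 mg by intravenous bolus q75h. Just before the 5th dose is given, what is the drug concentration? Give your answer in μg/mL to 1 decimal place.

0.9 μg/mL

f = (1/2)^(τ/t½) = (1/2)^(75/22) ≈ 0.0941.
C₀ = D/Vd = 902/100 ≈ 9.020 μg/mL.
Before the 5th dose, 4 doses have been given. Superposition: Cmin = C₀·(f + f² + … + f^4).
≈ 9.020 × (0.0941 + 0.0089 + 0.0008 + 0.0001) ≈ 9.020 × 0.1039 ≈ 0.937 μg/mL.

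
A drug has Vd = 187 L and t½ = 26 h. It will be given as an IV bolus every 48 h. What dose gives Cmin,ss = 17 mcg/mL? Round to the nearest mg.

τ/t½ = 48/26 ≈ 1.8462, so f = (1/2)^(48/26) ≈ 0.278133.
Cmin,ss = (D/Vd)·f/(1−f), so D = Cmin,ss·Vd·(1−f)/f.
D = 17 × 187 × (1−f)/f ≈ 17 × 187 × 2.59540 ≈ 8250.78 mg.

8251 mg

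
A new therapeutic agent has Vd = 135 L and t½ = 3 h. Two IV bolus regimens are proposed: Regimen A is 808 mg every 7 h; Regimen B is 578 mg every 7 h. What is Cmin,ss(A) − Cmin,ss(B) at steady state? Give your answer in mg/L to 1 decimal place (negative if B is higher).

Regimen A: f = (1/2)^(7/3) ≈ 0.1984; Cmin,ss = (808/135)·f/(1−f) ≈ 1.481 mg/L.
Regimen B: f = (1/2)^(7/3) ≈ 0.1984; Cmin,ss = (578/135)·f/(1−f) ≈ 1.060 mg/L.
Difference ≈ 1.481 − 1.060 ≈ 0.421 mg/L.

0.4 mg/L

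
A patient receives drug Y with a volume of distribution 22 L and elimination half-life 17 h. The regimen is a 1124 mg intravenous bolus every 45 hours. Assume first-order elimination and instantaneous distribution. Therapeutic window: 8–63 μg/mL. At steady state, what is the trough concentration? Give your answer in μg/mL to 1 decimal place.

9.7 μg/mL

k = ln2/t½ = ln2/17 ≈ 0.040773 h⁻¹; fraction remaining f = e^(−kτ) = e^(−0.040773×45) ≈ 0.1596.
Single-dose peak C₀ = D/Vd = 1124/22 ≈ 51.091 μg/mL.
Steady-state trough Cmin,ss = C₀·f/(1−f) ≈ 51.091 × 0.1596/0.8404 ≈ 9.703 μg/mL.
Trough 9.7 μg/mL vs MEC 8 μg/mL: adequate.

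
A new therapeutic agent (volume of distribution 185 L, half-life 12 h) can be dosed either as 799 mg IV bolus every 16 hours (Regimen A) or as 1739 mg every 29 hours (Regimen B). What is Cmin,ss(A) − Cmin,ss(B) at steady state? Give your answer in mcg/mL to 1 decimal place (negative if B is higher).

Regimen A: f = (1/2)^(16/12) ≈ 0.3969; Cmin,ss = (799/185)·f/(1−f) ≈ 2.842 mcg/mL.
Regimen B: f = (1/2)^(29/12) ≈ 0.1873; Cmin,ss = (1739/185)·f/(1−f) ≈ 2.166 mcg/mL.
Difference ≈ 2.842 − 2.166 ≈ 0.676 mcg/mL.

0.7 mcg/mL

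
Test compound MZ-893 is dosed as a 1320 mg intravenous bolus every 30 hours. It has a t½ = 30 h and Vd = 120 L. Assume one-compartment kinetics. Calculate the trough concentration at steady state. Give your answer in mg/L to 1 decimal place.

τ = 30 h = 1 half-life, so f = (1/2)^1 = 0.5.
At steady state, R = 1/(1 − 0.5) = 2/1.
Single-dose peak C₀ = D/Vd = 1320/120 = 11 mg/L.
Steady-state peak Cmax,ss = C₀·R = 11 × 2/1 ≈ 22.000 mg/L.
Steady-state trough Cmin,ss = Cmax,ss·f ≈ 22.000 × 0.5 ≈ 11.000 mg/L.

11.0 mg/L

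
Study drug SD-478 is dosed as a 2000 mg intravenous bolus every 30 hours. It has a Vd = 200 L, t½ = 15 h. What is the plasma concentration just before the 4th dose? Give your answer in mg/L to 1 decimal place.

f = (1/2)^(τ/t½) = (1/2)^(30/15) ≈ 0.2500.
C₀ = D/Vd = 2000/200 ≈ 10.000 mg/L.
Before the 4th dose, 3 doses have been given. Superposition: Cmin = C₀·(f + f² + … + f^3).
≈ 10.000 × (0.2500 + 0.0625 + 0.0156) ≈ 10.000 × 0.3281 ≈ 3.281 mg/L.

3.3 mg/L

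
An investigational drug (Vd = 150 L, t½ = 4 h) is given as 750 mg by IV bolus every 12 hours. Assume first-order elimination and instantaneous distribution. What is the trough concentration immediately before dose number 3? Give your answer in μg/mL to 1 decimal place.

f = (1/2)^(τ/t½) = (1/2)^(12/4) ≈ 0.1250.
C₀ = D/Vd = 750/150 ≈ 5.000 μg/mL.
Before the 3rd dose, 2 doses have been given. Superposition: Cmin = C₀·(f + f²).
≈ 5.000 × (0.1250 + 0.0156) ≈ 5.000 × 0.1406 ≈ 0.703 μg/mL.

0.7 μg/mL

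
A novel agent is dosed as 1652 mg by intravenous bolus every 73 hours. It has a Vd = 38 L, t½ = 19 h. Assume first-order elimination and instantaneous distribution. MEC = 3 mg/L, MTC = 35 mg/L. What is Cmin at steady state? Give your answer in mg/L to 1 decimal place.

3.3 mg/L

k = ln2/t½ = ln2/19 ≈ 0.036481 h⁻¹; fraction remaining f = e^(−kτ) = e^(−0.036481×73) ≈ 0.0697.
Each bolus raises the concentration by D/Vd = 1652/38 ≈ 43.474 mg/L.
Steady-state trough Cmin,ss = C₀·f/(1−f) ≈ 43.474 × 0.0697/0.9303 ≈ 3.257 mg/L.
Trough 3.3 mg/L vs MEC 3 mg/L: adequate.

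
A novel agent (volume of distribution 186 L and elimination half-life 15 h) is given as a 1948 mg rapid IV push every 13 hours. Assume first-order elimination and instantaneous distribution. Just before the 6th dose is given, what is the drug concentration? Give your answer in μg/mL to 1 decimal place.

f = (1/2)^(τ/t½) = (1/2)^(13/15) ≈ 0.5484.
C₀ = D/Vd = 1948/186 ≈ 10.473 μg/mL.
Before the 6th dose, 5 doses have been given. Superposition: Cmin = C₀·(f + f² + … + f^5).
≈ 10.473 × (0.5484 + 0.3007 + 0.1649 + 0.0904 + 0.0496) ≈ 10.473 × 1.1540 ≈ 12.086 μg/mL.

12.1 μg/mL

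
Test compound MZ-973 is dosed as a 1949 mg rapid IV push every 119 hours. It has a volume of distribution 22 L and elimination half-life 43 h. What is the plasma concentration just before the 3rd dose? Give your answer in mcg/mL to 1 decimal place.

14.9 mcg/mL

f = (1/2)^(τ/t½) = (1/2)^(119/43) ≈ 0.1469.
C₀ = D/Vd = 1949/22 ≈ 88.591 mcg/mL.
Before the 3rd dose, 2 doses have been given. Superposition: Cmin = C₀·(f + f²).
≈ 88.591 × (0.1469 + 0.0216) ≈ 88.591 × 0.1685 ≈ 14.928 mcg/mL.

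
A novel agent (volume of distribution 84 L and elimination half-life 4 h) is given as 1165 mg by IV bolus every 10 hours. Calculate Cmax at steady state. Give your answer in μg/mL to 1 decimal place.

Over one 10-h interval, 10/4 ≈ 2.5 half-lives elapse, leaving f ≈ 0.1768 of each dose.
At steady state, accumulation factor R = 1/(1 − e^(−kτ)) ≈ 1.2148.
Single-dose peak C₀ = D/Vd = 1165/84 ≈ 13.869 μg/mL.
Cmax,ss = C₀/(1 − f) ≈ 13.869/0.8232 ≈ 16.848 μg/mL.

16.8 μg/mL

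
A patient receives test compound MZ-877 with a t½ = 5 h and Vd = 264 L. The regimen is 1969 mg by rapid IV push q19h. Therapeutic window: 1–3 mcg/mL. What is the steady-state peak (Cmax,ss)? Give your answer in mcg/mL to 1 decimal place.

8.0 mcg/mL

k = ln2/t½ = ln2/5 ≈ 0.138629 h⁻¹; fraction remaining f = e^(−kτ) = e^(−0.138629×19) ≈ 0.0718.
At steady state, accumulation factor R = 1/(1 − e^(−kτ)) ≈ 1.0774.
Each bolus raises the concentration by D/Vd = 1969/264 ≈ 7.458 mcg/mL.
Cmax,ss = C₀/(1 − f) ≈ 7.458/0.9282 ≈ 8.035 mcg/mL.
Peak 8.0 mcg/mL vs MTC 3 mcg/mL: exceeds toxic threshold.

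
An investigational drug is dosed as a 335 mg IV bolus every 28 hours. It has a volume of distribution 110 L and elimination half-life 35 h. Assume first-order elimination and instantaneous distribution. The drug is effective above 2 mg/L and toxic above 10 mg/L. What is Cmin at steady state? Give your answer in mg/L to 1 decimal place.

4.1 mg/L

τ/t½ = 28/35 ≈ 0.8, so fraction remaining f = (1/2)^(28/35) ≈ 0.5743.
At steady state, accumulation factor R = 1/(1 − e^(−kτ)) ≈ 2.3491.
Each bolus raises the concentration by D/Vd = 335/110 ≈ 3.045 mg/L.
Cmax,ss = C₀/(1 − f) ≈ 3.045/0.4257 ≈ 7.153 mg/L.
Steady-state trough Cmin,ss = Cmax,ss·f ≈ 7.153 × 0.5743 ≈ 4.108 mg/L.
Trough 4.1 mg/L vs MEC 2 mg/L: adequate.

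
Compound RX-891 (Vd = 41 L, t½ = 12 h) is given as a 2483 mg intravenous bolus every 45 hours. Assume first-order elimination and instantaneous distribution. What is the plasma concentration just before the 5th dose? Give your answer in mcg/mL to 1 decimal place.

4.9 mcg/mL

f = (1/2)^(τ/t½) = (1/2)^(45/12) ≈ 0.0743.
C₀ = D/Vd = 2483/41 ≈ 60.561 mcg/mL.
Before the 5th dose, 4 doses have been given. Superposition: Cmin = C₀·(f + f² + … + f^4).
≈ 60.561 × (0.0743 + 0.0055 + 0.0004 + 0.0000) ≈ 60.561 × 0.0802 ≈ 4.857 mcg/mL.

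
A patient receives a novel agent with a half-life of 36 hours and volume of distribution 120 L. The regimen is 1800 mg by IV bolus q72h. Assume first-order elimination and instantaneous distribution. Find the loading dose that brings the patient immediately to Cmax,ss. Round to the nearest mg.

2400 mg

f = (1/2)^(72/36) ≈ 0.250000; accumulation ratio R = 1/(1−f) ≈ 1.33333.
Loading dose to hit Cmax,ss on first dose: D_load = D_maint·R ≈ 1800 × 1.33333 ≈ 2399.99 mg.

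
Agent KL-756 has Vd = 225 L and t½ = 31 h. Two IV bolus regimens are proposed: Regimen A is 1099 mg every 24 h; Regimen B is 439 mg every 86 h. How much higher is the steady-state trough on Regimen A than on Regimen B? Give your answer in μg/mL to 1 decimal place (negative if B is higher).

6.5 μg/mL

Regimen A: f = (1/2)^(24/31) ≈ 0.5847; Cmin,ss = (1099/225)·f/(1−f) ≈ 6.877 μg/mL.
Regimen B: f = (1/2)^(86/31) ≈ 0.1462; Cmin,ss = (439/225)·f/(1−f) ≈ 0.334 μg/mL.
Difference ≈ 6.877 − 0.334 ≈ 6.543 μg/mL.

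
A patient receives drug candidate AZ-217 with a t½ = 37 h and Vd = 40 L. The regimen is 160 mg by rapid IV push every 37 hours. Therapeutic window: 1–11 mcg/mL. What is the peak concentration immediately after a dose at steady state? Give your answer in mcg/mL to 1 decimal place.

8.0 mcg/mL

τ = 37 h = 1 half-life, so f = (1/2)^1 = 0.5.
At steady state, R = 1/(1 − 0.5) = 2/1.
Single-dose peak C₀ = D/Vd = 160/40 = 4 mcg/mL.
Steady-state peak Cmax,ss = C₀·R = 4 × 2/1 ≈ 8.000 mcg/mL.
Peak 8.0 mcg/mL vs MTC 11 mcg/mL: below toxic threshold.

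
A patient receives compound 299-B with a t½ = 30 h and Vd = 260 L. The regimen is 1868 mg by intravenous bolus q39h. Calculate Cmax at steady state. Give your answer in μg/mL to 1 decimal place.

12.1 μg/mL

k = ln2/t½ = ln2/30 ≈ 0.023105 h⁻¹; fraction remaining f = e^(−kτ) = e^(−0.023105×39) ≈ 0.4061.
Accumulation ratio R = 1/(1 − f) ≈ 1/0.5939 ≈ 1.6838.
Single-dose peak C₀ = D/Vd = 1868/260 ≈ 7.185 μg/mL.
Steady-state peak Cmax,ss = C₀·R ≈ 7.185 × 1.6838 ≈ 12.098 μg/mL.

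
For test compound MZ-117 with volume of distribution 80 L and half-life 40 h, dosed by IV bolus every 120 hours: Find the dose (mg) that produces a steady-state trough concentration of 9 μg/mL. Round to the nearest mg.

5040 mg

τ/t½ = 120/40 ≈ 3, so f = (1/2)^(120/40) ≈ 0.125000.
Cmin,ss = (D/Vd)·f/(1−f), so D = Cmin,ss·Vd·(1−f)/f.
D = 9 × 80 × (1−f)/f ≈ 9 × 80 × 7.00000 ≈ 5040.00 mg.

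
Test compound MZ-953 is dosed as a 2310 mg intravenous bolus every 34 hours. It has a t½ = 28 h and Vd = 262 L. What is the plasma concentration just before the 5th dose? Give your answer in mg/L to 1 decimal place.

f = (1/2)^(τ/t½) = (1/2)^(34/28) ≈ 0.4310.
C₀ = D/Vd = 2310/262 ≈ 8.817 mg/L.
Before the 5th dose, 4 doses have been given. Superposition: Cmin = C₀·(f + f² + … + f^4).
≈ 8.817 × (0.4310 + 0.1858 + 0.0801 + 0.0345) ≈ 8.817 × 0.7314 ≈ 6.449 mg/L.

6.4 mg/L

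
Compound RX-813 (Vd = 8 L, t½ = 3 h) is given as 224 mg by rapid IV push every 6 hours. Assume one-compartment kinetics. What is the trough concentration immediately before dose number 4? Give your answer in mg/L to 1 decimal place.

9.2 mg/L

f = (1/2)^(τ/t½) = (1/2)^(6/3) ≈ 0.2500.
C₀ = D/Vd = 224/8 ≈ 28.000 mg/L.
Before the 4th dose, 3 doses have been given. Superposition: Cmin = C₀·(f + f² + … + f^3).
≈ 28.000 × (0.2500 + 0.0625 + 0.0156) ≈ 28.000 × 0.3281 ≈ 9.187 mg/L.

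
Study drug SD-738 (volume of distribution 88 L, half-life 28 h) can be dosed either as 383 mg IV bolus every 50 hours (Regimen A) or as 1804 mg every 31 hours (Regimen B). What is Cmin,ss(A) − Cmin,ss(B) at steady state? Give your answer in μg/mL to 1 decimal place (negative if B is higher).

Regimen A: f = (1/2)^(50/28) ≈ 0.2900; Cmin,ss = (383/88)·f/(1−f) ≈ 1.778 μg/mL.
Regimen B: f = (1/2)^(31/28) ≈ 0.4642; Cmin,ss = (1804/88)·f/(1−f) ≈ 17.761 μg/mL.
Difference ≈ 1.778 − 17.761 ≈ -15.983 μg/mL.

-16.0 μg/mL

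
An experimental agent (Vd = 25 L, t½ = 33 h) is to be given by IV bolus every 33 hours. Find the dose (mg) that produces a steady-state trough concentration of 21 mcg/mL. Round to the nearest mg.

525 mg

τ/t½ = 33/33 ≈ 1, so f = (1/2)^(33/33) ≈ 0.500000.
Cmin,ss = (D/Vd)·f/(1−f), so D = Cmin,ss·Vd·(1−f)/f.
D = 21 × 25 × (1−f)/f ≈ 21 × 25 × 1.00000 ≈ 525.00 mg.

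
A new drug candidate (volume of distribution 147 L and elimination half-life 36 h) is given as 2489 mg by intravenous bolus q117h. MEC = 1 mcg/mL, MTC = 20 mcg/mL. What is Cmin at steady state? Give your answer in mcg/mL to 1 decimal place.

Over one 117-h interval, 117/36 ≈ 3.25 half-lives elapse, leaving f ≈ 0.1051 of each dose.
Accumulation ratio R = 1/(1 − f) ≈ 1/0.8949 ≈ 1.1174.
Each bolus raises the concentration by D/Vd = 2489/147 ≈ 16.932 mcg/mL.
Cmax,ss = C₀/(1 − f) ≈ 16.932/0.8949 ≈ 18.921 mcg/mL.
Steady-state trough Cmin,ss = Cmax,ss·f ≈ 18.921 × 0.1051 ≈ 1.989 mcg/mL.
Trough 2.0 mcg/mL vs MEC 1 mcg/mL: adequate.

2.0 mcg/mL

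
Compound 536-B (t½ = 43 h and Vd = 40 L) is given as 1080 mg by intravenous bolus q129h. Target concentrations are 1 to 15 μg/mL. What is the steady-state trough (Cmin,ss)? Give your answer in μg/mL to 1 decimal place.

The dosing interval is 3 half-lives, so f = 2^(−3) = 0.125.
At steady state, R = 1/(1 − 0.125) = 8/7.
Single-dose peak C₀ = D/Vd = 1080/40 = 27 μg/mL.
Steady-state peak Cmax,ss = C₀·R = 27 × 8/7 ≈ 30.857 μg/mL.
Steady-state trough Cmin,ss = Cmax,ss·f ≈ 30.857 × 0.125 ≈ 3.857 μg/mL.
Trough 3.9 μg/mL vs MEC 1 μg/mL: adequate.

3.9 μg/mL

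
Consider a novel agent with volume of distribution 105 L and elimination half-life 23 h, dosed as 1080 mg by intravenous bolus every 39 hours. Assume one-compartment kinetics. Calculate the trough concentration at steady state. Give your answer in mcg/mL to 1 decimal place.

τ/t½ = 39/23 ≈ 1.6957, so fraction remaining f = (1/2)^(39/23) ≈ 0.3087.
Single-dose peak C₀ = D/Vd = 1080/105 ≈ 10.286 mcg/mL.
Steady-state trough Cmin,ss = C₀·f/(1−f) ≈ 10.286 × 0.3087/0.6913 ≈ 4.593 mcg/mL.

4.6 mcg/mL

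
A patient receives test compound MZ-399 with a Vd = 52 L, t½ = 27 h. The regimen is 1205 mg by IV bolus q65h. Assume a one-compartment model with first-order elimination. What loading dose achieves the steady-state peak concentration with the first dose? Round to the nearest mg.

1485 mg

f = (1/2)^(65/27) ≈ 0.188494; accumulation ratio R = 1/(1−f) ≈ 1.23228.
Loading dose to hit Cmax,ss on first dose: D_load = D_maint·R ≈ 1205 × 1.23228 ≈ 1484.90 mg.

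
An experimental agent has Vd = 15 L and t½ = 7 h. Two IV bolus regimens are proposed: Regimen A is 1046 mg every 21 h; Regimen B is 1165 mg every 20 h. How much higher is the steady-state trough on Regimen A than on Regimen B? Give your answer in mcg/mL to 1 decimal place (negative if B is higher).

-2.5 mcg/mL

Regimen A: f = (1/2)^(21/7) ≈ 0.1250; Cmin,ss = (1046/15)·f/(1−f) ≈ 9.962 mcg/mL.
Regimen B: f = (1/2)^(20/7) ≈ 0.1380; Cmin,ss = (1165/15)·f/(1−f) ≈ 12.434 mcg/mL.
Difference ≈ 9.962 − 12.434 ≈ -2.472 mcg/mL.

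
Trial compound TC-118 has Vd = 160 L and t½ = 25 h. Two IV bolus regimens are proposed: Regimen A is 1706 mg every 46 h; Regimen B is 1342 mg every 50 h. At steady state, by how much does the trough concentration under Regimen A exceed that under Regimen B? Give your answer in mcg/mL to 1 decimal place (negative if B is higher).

1.3 mcg/mL

Regimen A: f = (1/2)^(46/25) ≈ 0.2793; Cmin,ss = (1706/160)·f/(1−f) ≈ 4.132 mcg/mL.
Regimen B: f = (1/2)^(50/25) ≈ 0.2500; Cmin,ss = (1342/160)·f/(1−f) ≈ 2.796 mcg/mL.
Difference ≈ 4.132 − 2.796 ≈ 1.336 mcg/mL.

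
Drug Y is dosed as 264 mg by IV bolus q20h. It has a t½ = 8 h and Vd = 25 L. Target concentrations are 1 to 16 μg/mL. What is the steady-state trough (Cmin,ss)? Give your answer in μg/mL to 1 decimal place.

2.3 μg/mL

Over one 20-h interval, 20/8 ≈ 2.5 half-lives elapse, leaving f ≈ 0.1768 of each dose.
Accumulation ratio R = 1/(1 − f) ≈ 1/0.8232 ≈ 1.2148.
Each bolus raises the concentration by D/Vd = 264/25 ≈ 10.560 μg/mL.
Steady-state peak Cmax,ss = C₀·R ≈ 10.560 × 1.2148 ≈ 12.828 μg/mL.
One interval later, Cmin,ss = Cmax,ss·e^(−kτ) ≈ 12.828 × 0.1768 ≈ 2.268 μg/mL.
Trough 2.3 μg/mL vs MEC 1 μg/mL: adequate.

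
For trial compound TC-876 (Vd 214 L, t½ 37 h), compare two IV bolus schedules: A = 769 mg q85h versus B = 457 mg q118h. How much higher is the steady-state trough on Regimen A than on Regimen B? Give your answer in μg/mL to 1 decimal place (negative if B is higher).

0.7 μg/mL

Regimen A: f = (1/2)^(85/37) ≈ 0.2034; Cmin,ss = (769/214)·f/(1−f) ≈ 0.918 μg/mL.
Regimen B: f = (1/2)^(118/37) ≈ 0.1096; Cmin,ss = (457/214)·f/(1−f) ≈ 0.263 μg/mL.
Difference ≈ 0.918 − 0.263 ≈ 0.655 μg/mL.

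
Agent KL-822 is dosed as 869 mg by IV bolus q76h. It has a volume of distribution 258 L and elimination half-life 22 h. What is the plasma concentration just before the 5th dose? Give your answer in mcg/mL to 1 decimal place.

0.3 mcg/mL

f = (1/2)^(τ/t½) = (1/2)^(76/22) ≈ 0.0912.
C₀ = D/Vd = 869/258 ≈ 3.368 mcg/mL.
Before the 5th dose, 4 doses have been given. Superposition: Cmin = C₀·(f + f² + … + f^4).
≈ 3.368 × (0.0912 + 0.0083 + 0.0008 + 0.0001) ≈ 3.368 × 0.1004 ≈ 0.338 mcg/mL.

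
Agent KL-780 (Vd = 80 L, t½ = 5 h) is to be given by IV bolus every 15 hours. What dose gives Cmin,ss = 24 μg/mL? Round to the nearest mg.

τ/t½ = 15/5 ≈ 3, so f = (1/2)^(15/5) ≈ 0.125000.
Cmin,ss = (D/Vd)·f/(1−f), so D = Cmin,ss·Vd·(1−f)/f.
D = 24 × 80 × (1−f)/f ≈ 24 × 80 × 7.00000 ≈ 13440.00 mg.

13440 mg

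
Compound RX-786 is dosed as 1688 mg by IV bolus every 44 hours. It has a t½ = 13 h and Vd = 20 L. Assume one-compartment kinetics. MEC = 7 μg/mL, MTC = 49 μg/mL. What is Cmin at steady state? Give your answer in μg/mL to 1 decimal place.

8.9 μg/mL

τ/t½ = 44/13 ≈ 3.3846, so fraction remaining f = (1/2)^(44/13) ≈ 0.0957.
At steady state, accumulation factor R = 1/(1 − e^(−kτ)) ≈ 1.1058.
Single-dose peak C₀ = D/Vd = 1688/20 ≈ 84.400 μg/mL.
Steady-state peak Cmax,ss = C₀·R ≈ 84.400 × 1.1058 ≈ 93.330 μg/mL.
One interval later, Cmin,ss = Cmax,ss·e^(−kτ) ≈ 93.330 × 0.0957 ≈ 8.932 μg/mL.
Trough 8.9 μg/mL vs MEC 7 μg/mL: adequate.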